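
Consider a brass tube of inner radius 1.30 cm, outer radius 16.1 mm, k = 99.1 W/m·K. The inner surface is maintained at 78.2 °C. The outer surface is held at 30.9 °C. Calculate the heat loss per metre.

Q' = 2πk·ΔT/ln(r₂/r₁) = 2π × 99.1 × 47.3 / ln(0.0161/0.0130) = 1.38×10^5 W/m

Q' = 138 kW/m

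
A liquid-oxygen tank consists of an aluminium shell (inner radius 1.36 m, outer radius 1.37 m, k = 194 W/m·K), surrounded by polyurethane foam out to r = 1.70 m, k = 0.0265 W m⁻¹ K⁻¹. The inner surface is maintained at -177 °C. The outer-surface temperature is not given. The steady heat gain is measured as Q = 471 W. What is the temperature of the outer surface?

Sum the resistances:
  R_aluminium = (1/1.36 − 1/1.37)/(4πk) = 0.005367/(4π·194) = 2.202×10^-6 K/W
  R_polyurethane foam = (1/1.37 − 1/1.70)/(4πk) = 0.1417/(4π·0.0265) = 0.4255 K/W
ΣR = 0.4255 K/W
ΔT = Q·ΣR = 471 × 0.4255 = 200.4 K
Heat flows inward, so T_out = T_in + ΔT = -177 + 200.4 = 23.4 °C

T_out = 23.4 °C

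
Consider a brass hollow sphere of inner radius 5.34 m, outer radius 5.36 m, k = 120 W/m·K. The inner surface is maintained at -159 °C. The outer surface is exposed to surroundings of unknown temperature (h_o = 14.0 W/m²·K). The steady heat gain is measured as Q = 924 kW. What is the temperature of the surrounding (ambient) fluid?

Sum the resistances:
  R_brass = (1/5.34 − 1/5.36)/(4πk) = 6.988×10^-4/(4π·120) = 4.634×10^-7 K/W
  R_conv,out = 1/(4πr²h) = 1/(4π·5.36²·14.0) = 1.978×10^-4 K/W
ΣR = 1.983×10^-4 K/W
ΔT = Q·ΣR = 9.24×10^5 × 1.983×10^-4 = 183.2 K
Heat flows inward, so T_out = T_in + ΔT = -159 + 183.2 = 24.2 °C

T_out = 24.2 °C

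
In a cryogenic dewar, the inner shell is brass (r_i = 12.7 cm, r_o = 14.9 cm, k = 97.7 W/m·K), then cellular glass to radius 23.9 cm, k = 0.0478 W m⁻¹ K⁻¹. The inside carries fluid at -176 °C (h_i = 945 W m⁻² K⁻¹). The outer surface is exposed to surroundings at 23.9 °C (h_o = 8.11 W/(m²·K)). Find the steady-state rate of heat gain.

Q = 45.6 W

Series thermal resistances, inner to outer:
  R_conv,in = 1/(4πr²h) = 1/(4π·0.127²·945) = 0.005221 K/W
  R_brass = (1/0.127 − 1/0.149)/(4πk) = 1.163/(4π·97.7) = 9.470×10^-4 K/W
  R_cellular glass = (1/0.149 − 1/0.239)/(4πk) = 2.527/(4π·0.0478) = 4.207 K/W
  R_conv,out = 1/(4πr²h) = 1/(4π·0.239²·8.11) = 0.1718 K/W
ΣR = 0.005221 + 9.470×10^-4 + 4.207 + 0.1718 = 4.385 K/W
Q = ΔT/ΣR = (-176 °C − 23.9 °C)/4.385 = -45.6 W
(Negative Q ⇒ heat flows inward; heat gain = 45.6 W.)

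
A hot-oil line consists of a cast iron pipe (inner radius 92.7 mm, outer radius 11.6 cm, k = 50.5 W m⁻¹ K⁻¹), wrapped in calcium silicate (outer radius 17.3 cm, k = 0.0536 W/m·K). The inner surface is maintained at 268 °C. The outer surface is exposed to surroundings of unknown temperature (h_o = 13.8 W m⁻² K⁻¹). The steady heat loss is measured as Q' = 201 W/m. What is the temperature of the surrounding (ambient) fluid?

Series resistances:
  R'_cast iron = ln(0.116/0.0927)/(2πk) = 0.2242/(2π·50.5) = 7.067×10^-4 m·K/W
  R'_calcium silicate = ln(0.173/0.116)/(2πk) = 0.3997/(2π·0.0536) = 1.187 m·K/W
  R'_conv,out = 1/(2πr h) = 1/(2π·0.173·13.8) = 0.06666 m·K/W
ΣR = 1.254 m·K/W
ΔT = Q'·ΣR = 201 × 1.254 = 252.1 K
Heat flows outward, so T_out = T_in − ΔT = 268 − 252.1 = 15.9 °C

T_out = 15.9 °C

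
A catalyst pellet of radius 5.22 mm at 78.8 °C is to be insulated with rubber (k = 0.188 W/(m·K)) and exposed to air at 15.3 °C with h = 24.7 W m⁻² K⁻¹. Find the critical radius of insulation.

For a sphere, r_cr = 2k_ins/h = 2·0.188/24.7 = 0.0152 m = 1.52 cm

r_cr = 1.52 cm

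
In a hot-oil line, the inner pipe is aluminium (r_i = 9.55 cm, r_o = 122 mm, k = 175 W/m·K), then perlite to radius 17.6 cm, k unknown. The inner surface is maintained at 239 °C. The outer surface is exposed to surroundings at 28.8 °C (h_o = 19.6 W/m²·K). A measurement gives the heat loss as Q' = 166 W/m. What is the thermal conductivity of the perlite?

ΣR = ΔT/Q' = |239 − 28.8|/166 = 1.266 m·K/W
Known resistances:
  R'_aluminium = ln(0.122/0.0955)/(2πk) = 0.2449/(2π·175) = 2.227×10^-4 m·K/W
  R'_conv,out = 1/(2πr h) = 1/(2π·0.176·19.6) = 0.04614 m·K/W
R_perlite = ΣR − ΣR_known = 1.266 − 0.04636 = 1.220 m·K/W
ln(r₂/r₁)/(2πk) = 1.220 ⇒ k = 0.3665/(2π·1.220) = 0.0478 W/m·K

k = 0.0478 W/m·K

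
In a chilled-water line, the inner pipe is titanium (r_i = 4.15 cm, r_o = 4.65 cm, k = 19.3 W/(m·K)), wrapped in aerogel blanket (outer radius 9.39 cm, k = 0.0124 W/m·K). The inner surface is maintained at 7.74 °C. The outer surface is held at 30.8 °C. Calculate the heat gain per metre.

Resistance network (inner→outer):
  R'_titanium = ln(0.0465/0.0415)/(2πk) = 0.1138/(2π·19.3) = 9.381×10^-4 m·K/W
  R'_aerogel blanket = ln(0.0939/0.0465)/(2πk) = 0.7028/(2π·0.0124) = 9.020 m·K/W
ΣR = 9.381×10^-4 + 9.020 = 9.021 m·K/W
Q' = ΔT/ΣR = (7.74 °C − 30.8 °C)/9.021 = -2.56 W/m
(Negative Q' ⇒ heat flows inward; heat gain = 2.56 W/m.)

Q' = 2.56 W/m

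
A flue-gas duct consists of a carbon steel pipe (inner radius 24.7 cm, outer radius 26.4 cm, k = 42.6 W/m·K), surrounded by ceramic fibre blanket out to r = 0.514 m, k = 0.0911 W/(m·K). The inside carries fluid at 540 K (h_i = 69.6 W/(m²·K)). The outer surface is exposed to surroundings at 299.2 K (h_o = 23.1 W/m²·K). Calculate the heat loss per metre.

Treat each layer as a resistance in series:
  R'_conv,in = 1/(2πr h) = 1/(2π·0.247·69.6) = 0.009258 m·K/W
  R'_carbon steel = ln(0.264/0.247)/(2πk) = 0.06656/(2π·42.6) = 2.487×10^-4 m·K/W
  R'_ceramic fibre blanket = ln(0.514/0.264)/(2πk) = 0.6663/(2π·0.0911) = 1.164 m·K/W
  R'_conv,out = 1/(2πr h) = 1/(2π·0.514·23.1) = 0.01340 m·K/W
ΣR = 0.009258 + 2.487×10^-4 + 1.164 + 0.01340 = 1.187 m·K/W
Q' = ΔT/ΣR = (540 K − 299.2 K)/1.187 = 203 W/m

Q' = 203 W/m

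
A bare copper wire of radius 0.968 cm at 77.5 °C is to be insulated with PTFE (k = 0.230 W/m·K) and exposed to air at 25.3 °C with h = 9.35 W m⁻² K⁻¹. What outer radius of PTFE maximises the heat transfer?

r_cr = 2.46 cm

For a cylinder, r_cr = k_ins/h = 0.230/9.35 = 0.0246 m = 2.46 cm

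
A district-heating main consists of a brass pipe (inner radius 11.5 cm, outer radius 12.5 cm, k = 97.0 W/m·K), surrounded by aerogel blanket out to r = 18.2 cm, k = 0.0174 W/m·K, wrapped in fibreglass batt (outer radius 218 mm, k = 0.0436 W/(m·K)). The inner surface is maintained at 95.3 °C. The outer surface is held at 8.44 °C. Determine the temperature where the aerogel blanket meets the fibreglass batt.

T = 22.4 °C

Series thermal resistances, inner to outer:
  R'_brass = ln(0.125/0.115)/(2πk) = 0.08338/(2π·97.0) = 1.368×10^-4 m·K/W
  R'_aerogel blanket = ln(0.182/0.125)/(2πk) = 0.3757/(2π·0.0174) = 3.436 m·K/W
  R'_fibreglass batt = ln(0.218/0.182)/(2πk) = 0.1805/(2π·0.0436) = 0.6588 m·K/W
ΣR = 1.368×10^-4 + 3.436 + 0.6588 = 4.095 m·K/W
Q' = ΔT/ΣR = (95.3 °C − 8.44 °C)/4.095 = 21.21 W/m
From the inner boundary to the aerogel blanket/fibreglass batt interface, ΣR_partial = 3.436 m·K/W.
T_interface = T_in − Q'·ΣR_partial = 95.3 °C − (21.21)(3.436) = 22.4 °C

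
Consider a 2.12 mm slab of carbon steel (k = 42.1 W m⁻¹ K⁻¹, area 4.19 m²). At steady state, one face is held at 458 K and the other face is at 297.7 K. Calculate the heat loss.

Q = 13300 kW

Q = kA·ΔT/L = 42.1 × 4.19 × |458 K − 297.7 K| / 0.00212 = 1.33×10^7 W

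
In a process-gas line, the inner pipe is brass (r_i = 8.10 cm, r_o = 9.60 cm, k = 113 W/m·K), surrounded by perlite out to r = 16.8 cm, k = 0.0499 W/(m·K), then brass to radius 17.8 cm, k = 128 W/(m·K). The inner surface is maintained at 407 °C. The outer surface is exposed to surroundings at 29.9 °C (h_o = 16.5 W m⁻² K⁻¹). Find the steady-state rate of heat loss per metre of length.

Series thermal resistances, inner to outer:
  R'_brass = ln(0.0960/0.0810)/(2πk) = 0.1699/(2π·113) = 2.393×10^-4 m·K/W
  R'_perlite = ln(0.168/0.0960)/(2πk) = 0.5596/(2π·0.0499) = 1.785 m·K/W
  R'_brass = ln(0.178/0.168)/(2πk) = 0.05782/(2π·128) = 7.189×10^-5 m·K/W
  R'_conv,out = 1/(2πr h) = 1/(2π·0.178·16.5) = 0.05419 m·K/W
ΣR = 2.393×10^-4 + 1.785 + 7.189×10^-5 + 0.05419 = 1.840 m·K/W
Q' = ΔT/ΣR = (407 °C − 29.9 °C)/1.840 = 205 W/m

Q' = 205 W/m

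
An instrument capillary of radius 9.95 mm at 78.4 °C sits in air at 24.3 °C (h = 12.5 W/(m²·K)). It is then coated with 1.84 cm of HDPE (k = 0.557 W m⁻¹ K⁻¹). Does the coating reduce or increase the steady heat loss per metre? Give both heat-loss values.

Critical radius for a cylinder: r_cr = k/h = 0.0446 m = 4.46 cm.
Outer radius after coating: r₂ = 0.00995 + 0.0184 = 0.02835 m.
Since r₁ < r_cr and r₂ ≤ r_cr, the coating moves toward the maximum at r_cr — heat loss rises.
Bare: R = 1/(2πr₁h) = 1.280 m·K/W; Q = 54.1/1.280 = 42.3 W/m.
Coated: R = R_cond + R_conv = 0.7483 m·K/W; Q = 54.1/0.7483 = 72.3 W/m.

increases: 42.3 → 72.3 W/m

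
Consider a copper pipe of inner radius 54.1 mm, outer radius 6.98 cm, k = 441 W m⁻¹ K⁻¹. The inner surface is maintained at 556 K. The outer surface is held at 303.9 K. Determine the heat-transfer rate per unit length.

Q' = 2740 kW/m

Q' = 2πk·ΔT/ln(r₂/r₁) = 2π × 441 × 252.1 / ln(0.0698/0.0541) = 2.74×10^6 W/m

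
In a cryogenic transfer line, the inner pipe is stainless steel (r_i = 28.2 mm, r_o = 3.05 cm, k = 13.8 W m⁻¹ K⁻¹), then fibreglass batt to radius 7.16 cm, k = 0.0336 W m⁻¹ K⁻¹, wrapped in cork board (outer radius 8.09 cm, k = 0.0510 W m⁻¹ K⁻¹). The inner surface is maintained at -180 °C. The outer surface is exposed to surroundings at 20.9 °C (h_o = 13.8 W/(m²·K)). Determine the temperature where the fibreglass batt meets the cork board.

T = -2.1 °C

Treat each layer as a resistance in series:
  R'_stainless steel = ln(0.0305/0.0282)/(2πk) = 0.07840/(2π·13.8) = 9.042×10^-4 m·K/W
  R'_fibreglass batt = ln(0.0716/0.0305)/(2πk) = 0.8534/(2π·0.0336) = 4.042 m·K/W
  R'_cork board = ln(0.0809/0.0716)/(2πk) = 0.1221/(2π·0.0510) = 0.3811 m·K/W
  R'_conv,out = 1/(2πr h) = 1/(2π·0.0809·13.8) = 0.1426 m·K/W
ΣR = 9.042×10^-4 + 4.042 + 0.3811 + 0.1426 = 4.567 m·K/W
Q' = ΔT/ΣR = (-180 °C − 20.9 °C)/4.567 = -43.99 W/m
From the inner boundary to the fibreglass batt/cork board interface, ΣR_partial = 4.043 m·K/W.
T_interface = T_in − Q'·ΣR_partial = -180 °C − (-43.99)(4.043) = -2.1 °C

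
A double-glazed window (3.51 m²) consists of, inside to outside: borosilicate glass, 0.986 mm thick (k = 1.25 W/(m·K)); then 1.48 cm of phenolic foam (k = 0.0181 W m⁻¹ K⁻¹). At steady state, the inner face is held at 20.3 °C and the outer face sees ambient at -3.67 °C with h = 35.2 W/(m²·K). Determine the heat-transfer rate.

Treat each layer as a resistance in series:
  R_borosilicate glass = L/(kA) = 9.86×10^-4/(1.25·3.51) = 2.247×10^-4 K/W
  R_phenolic foam = L/(kA) = 0.0148/(0.0181·3.51) = 0.2330 K/W
  R_conv,out = 1/(hA) = 1/(35.2·3.51) = 0.008094 K/W
ΣR = 2.247×10^-4 + 0.2330 + 0.008094 = 0.2413 K/W
Q = ΔT/ΣR = (20.3 °C − -3.67 °C)/0.2413 = 99.3 W

Q = 99.3 W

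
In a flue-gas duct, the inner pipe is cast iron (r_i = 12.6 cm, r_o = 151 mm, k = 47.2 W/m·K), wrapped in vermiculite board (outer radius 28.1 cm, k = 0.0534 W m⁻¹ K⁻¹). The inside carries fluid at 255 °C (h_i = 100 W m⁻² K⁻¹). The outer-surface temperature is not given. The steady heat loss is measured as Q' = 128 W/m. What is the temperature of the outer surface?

Sum the resistances:
  R'_conv,in = 1/(2πr h) = 1/(2π·0.126·100) = 0.01263 m·K/W
  R'_cast iron = ln(0.151/0.126)/(2πk) = 0.1810/(2π·47.2) = 6.103×10^-4 m·K/W
  R'_vermiculite board = ln(0.281/0.151)/(2πk) = 0.6211/(2π·0.0534) = 1.851 m·K/W
ΣR = 1.864 m·K/W
ΔT = Q'·ΣR = 128 × 1.864 = 238.6 K
Heat flows outward, so T_out = T_in − ΔT = 255 − 238.6 = 16.4 °C

T_out = 16.4 °C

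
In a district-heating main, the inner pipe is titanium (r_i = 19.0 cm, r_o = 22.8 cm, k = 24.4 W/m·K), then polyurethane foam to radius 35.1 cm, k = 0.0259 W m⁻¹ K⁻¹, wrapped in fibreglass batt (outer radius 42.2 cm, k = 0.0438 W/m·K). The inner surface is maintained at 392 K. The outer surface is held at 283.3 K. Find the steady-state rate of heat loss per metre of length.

Series thermal resistances, inner to outer:
  R'_titanium = ln(0.228/0.190)/(2πk) = 0.1823/(2π·24.4) = 0.001189 m·K/W
  R'_polyurethane foam = ln(0.351/0.228)/(2πk) = 0.4314/(2π·0.0259) = 2.651 m·K/W
  R'_fibreglass batt = ln(0.422/0.351)/(2πk) = 0.1842/(2π·0.0438) = 0.6694 m·K/W
ΣR = 0.001189 + 2.651 + 0.6694 = 3.322 m·K/W
Q' = ΔT/ΣR = (392 K − 283.3 K)/3.322 = 32.7 W/m

Q' = 32.7 W/m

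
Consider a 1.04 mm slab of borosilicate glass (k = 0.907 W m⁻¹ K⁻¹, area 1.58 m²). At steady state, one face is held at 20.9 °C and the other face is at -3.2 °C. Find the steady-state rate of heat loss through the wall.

Q = 33.2 kW

Q = kA·ΔT/L = 0.907 × 1.58 × |20.9 °C − -3.2 °C| / 0.00104 = 33200 W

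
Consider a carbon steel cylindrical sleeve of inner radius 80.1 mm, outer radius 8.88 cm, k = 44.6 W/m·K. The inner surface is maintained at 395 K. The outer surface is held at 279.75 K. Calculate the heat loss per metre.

Q' = 313 kW/m

Q' = 2πk·ΔT/ln(r₂/r₁) = 2π × 44.6 × 115.25 / ln(0.0888/0.0801) = 3.13×10^5 W/m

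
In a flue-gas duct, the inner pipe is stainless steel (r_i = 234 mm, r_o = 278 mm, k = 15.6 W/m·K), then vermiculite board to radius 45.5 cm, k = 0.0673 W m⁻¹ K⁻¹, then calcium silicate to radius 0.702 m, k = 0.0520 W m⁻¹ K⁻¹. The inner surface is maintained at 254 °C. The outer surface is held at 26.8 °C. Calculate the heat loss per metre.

Resistance network (inner→outer):
  R'_stainless steel = ln(0.278/0.234)/(2πk) = 0.1723/(2π·15.6) = 0.001758 m·K/W
  R'_vermiculite board = ln(0.455/0.278)/(2πk) = 0.4927/(2π·0.0673) = 1.165 m·K/W
  R'_calcium silicate = ln(0.702/0.455)/(2πk) = 0.4336/(2π·0.0520) = 1.327 m·K/W
ΣR = 0.001758 + 1.165 + 1.327 = 2.494 m·K/W
Q' = ΔT/ΣR = (254 °C − 26.8 °C)/2.494 = 91.1 W/m

Q' = 91.1 W/m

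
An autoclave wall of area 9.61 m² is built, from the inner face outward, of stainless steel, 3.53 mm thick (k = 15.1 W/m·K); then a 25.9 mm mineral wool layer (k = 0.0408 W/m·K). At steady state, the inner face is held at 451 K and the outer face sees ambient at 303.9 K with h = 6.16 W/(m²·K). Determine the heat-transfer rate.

Resistance network (inner→outer):
  R_stainless steel = L/(kA) = 0.00353/(15.1·9.61) = 2.433×10^-5 K/W
  R_mineral wool = L/(kA) = 0.0259/(0.0408·9.61) = 0.06606 K/W
  R_conv,out = 1/(hA) = 1/(6.16·9.61) = 0.01689 K/W
ΣR = 2.433×10^-5 + 0.06606 + 0.01689 = 0.08297 K/W
Q = ΔT/ΣR = (451 K − 303.9 K)/0.08297 = 1770 W

Q = 1770 W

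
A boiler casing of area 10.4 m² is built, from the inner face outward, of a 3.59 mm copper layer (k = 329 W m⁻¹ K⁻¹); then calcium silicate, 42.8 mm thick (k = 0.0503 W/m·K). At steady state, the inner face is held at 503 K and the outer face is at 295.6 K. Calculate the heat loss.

Series thermal resistances, inner to outer:
  R_copper = L/(kA) = 0.00359/(329·10.4) = 1.049×10^-6 K/W
  R_calcium silicate = L/(kA) = 0.0428/(0.0503·10.4) = 0.08182 K/W
ΣR = 1.049×10^-6 + 0.08182 = 0.08182 K/W
Q = ΔT/ΣR = (503 K − 295.6 K)/0.08182 = 2530 W

Q = 2.53 kW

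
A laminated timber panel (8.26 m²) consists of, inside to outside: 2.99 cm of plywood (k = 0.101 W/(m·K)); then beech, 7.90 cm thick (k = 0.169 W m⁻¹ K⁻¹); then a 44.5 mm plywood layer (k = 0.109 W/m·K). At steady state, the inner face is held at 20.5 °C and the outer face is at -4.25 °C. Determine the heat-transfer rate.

Q = 174 W

Treat each layer as a resistance in series:
  R_plywood = L/(kA) = 0.0299/(0.101·8.26) = 0.03584 K/W
  R_beech = L/(kA) = 0.0790/(0.169·8.26) = 0.05659 K/W
  R_plywood = L/(kA) = 0.0445/(0.109·8.26) = 0.04943 K/W
ΣR = 0.03584 + 0.05659 + 0.04943 = 0.1419 K/W
Q = ΔT/ΣR = (20.5 °C − -4.25 °C)/0.1419 = 174 W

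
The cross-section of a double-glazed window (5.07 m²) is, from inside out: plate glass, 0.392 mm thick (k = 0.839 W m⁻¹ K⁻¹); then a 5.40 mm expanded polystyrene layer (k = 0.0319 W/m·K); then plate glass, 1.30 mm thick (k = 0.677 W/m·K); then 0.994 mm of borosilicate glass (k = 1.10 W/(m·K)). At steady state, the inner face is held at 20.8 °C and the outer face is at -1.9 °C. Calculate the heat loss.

Resistance network (inner→outer):
  R_plate glass = L/(kA) = 3.92×10^-4/(0.839·5.07) = 9.215×10^-5 K/W
  R_expanded polystyrene = L/(kA) = 0.00540/(0.0319·5.07) = 0.03339 K/W
  R_plate glass = L/(kA) = 0.00130/(0.677·5.07) = 3.787×10^-4 K/W
  R_borosilicate glass = L/(kA) = 9.94×10^-4/(1.10·5.07) = 1.782×10^-4 K/W
ΣR = 9.215×10^-5 + 0.03339 + 3.787×10^-4 + 1.782×10^-4 = 0.03404 K/W
Q = ΔT/ΣR = (20.8 °C − -1.9 °C)/0.03404 = 667 W

Q = 667 W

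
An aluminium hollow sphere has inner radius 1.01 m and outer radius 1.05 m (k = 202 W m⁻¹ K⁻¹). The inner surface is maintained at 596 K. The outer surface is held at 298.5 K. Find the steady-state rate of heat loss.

Q = 4πk·ΔT/(1/r₁ − 1/r₂) = 4π × 202 × 297.5 / (1/1.01 − 1/1.05) = 2.00×10^7 W

Q = 2.00×10^7 W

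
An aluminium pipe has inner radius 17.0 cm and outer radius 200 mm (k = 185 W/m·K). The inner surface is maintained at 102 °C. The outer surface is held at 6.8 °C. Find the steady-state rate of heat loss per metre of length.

Q' = 2πk·ΔT/ln(r₂/r₁) = 2π × 185 × 95.2 / ln(0.200/0.170) = 6.81×10^5 W/m

Q' = 6.81×10^5 W/m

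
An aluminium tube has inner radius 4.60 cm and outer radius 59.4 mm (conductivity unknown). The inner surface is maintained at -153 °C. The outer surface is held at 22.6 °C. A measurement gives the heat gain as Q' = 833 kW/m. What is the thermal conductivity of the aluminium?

ΣR = ΔT/Q' = |-153 − 22.6|/8.33×10^5 = 2.108×10^-4 m·K/W
ln(r₂/r₁)/(2πk) = 2.108×10^-4 ⇒ k = 0.2557/(2π·2.108×10^-4) = 193 W/m·K

k = 193 W/m·K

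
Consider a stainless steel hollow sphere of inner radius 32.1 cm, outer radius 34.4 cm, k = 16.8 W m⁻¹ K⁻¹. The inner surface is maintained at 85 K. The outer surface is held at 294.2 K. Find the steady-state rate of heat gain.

Q = 2.12×10^5 W

Q = 4πk·ΔT/(1/r₁ − 1/r₂) = 4π × 16.8 × 209.2 / (1/0.321 − 1/0.344) = 2.12×10^5 W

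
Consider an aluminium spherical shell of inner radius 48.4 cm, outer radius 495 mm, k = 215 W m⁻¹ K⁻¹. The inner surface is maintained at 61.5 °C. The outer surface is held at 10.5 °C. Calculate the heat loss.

Q = 4πk·ΔT/(1/r₁ − 1/r₂) = 4π × 215 × 51 / (1/0.484 − 1/0.495) = 3.00×10^6 W

Q = 3000 kW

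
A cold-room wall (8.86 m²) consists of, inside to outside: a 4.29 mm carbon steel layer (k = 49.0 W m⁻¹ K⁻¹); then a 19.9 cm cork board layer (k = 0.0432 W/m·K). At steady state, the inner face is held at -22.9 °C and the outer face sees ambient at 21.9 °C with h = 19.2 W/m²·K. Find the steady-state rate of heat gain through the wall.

Series thermal resistances, inner to outer:
  R_carbon steel = L/(kA) = 0.00429/(49.0·8.86) = 9.882×10^-6 K/W
  R_cork board = L/(kA) = 0.199/(0.0432·8.86) = 0.5199 K/W
  R_conv,out = 1/(hA) = 1/(19.2·8.86) = 0.005878 K/W
ΣR = 9.882×10^-6 + 0.5199 + 0.005878 = 0.5258 K/W
Q = ΔT/ΣR = (-22.9 °C − 21.9 °C)/0.5258 = -85.2 W
(Negative Q ⇒ heat flows inward; heat gain = 85.2 W.)

Q = 85.2 W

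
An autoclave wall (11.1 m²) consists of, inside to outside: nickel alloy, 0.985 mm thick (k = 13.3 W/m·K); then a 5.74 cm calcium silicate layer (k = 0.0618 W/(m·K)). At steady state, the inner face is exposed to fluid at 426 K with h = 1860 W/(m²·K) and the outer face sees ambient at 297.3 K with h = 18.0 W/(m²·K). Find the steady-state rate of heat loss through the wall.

Resistance network (inner→outer):
  R_conv,in = 1/(hA) = 1/(1860·11.1) = 4.844×10^-5 K/W
  R_nickel alloy = L/(kA) = 9.85×10^-4/(13.3·11.1) = 6.672×10^-6 K/W
  R_calcium silicate = L/(kA) = 0.0574/(0.0618·11.1) = 0.08368 K/W
  R_conv,out = 1/(hA) = 1/(18.0·11.1) = 0.005005 K/W
ΣR = 4.844×10^-5 + 6.672×10^-6 + 0.08368 + 0.005005 = 0.08874 K/W
Q = ΔT/ΣR = (426 K − 297.3 K)/0.08874 = 1450 W

Q = 1450 W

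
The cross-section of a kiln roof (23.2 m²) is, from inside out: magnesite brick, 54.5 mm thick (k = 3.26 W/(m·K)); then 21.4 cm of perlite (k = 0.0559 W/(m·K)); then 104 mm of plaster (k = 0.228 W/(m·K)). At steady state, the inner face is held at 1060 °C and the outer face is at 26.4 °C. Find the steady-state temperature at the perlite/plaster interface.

Resistance network (inner→outer):
  R_magnesite brick = L/(kA) = 0.0545/(3.26·23.2) = 7.206×10^-4 K/W
  R_perlite = L/(kA) = 0.214/(0.0559·23.2) = 0.1650 K/W
  R_plaster = L/(kA) = 0.104/(0.228·23.2) = 0.01966 K/W
ΣR = 7.206×10^-4 + 0.1650 + 0.01966 = 0.1854 K/W
Q = ΔT/ΣR = (1060 °C − 26.4 °C)/0.1854 = 5575 W
From the inner boundary to the perlite/plaster interface, ΣR_partial = 0.1657 K/W.
T_interface = T_in − Q·ΣR_partial = 1060 °C − (5575)(0.1657) = 136 °C

T = 136 °C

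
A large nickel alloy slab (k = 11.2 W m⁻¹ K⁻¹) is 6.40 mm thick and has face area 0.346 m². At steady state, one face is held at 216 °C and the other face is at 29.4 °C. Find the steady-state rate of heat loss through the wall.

Q = 1.13×10^5 W

Q = kA·ΔT/L = 11.2 × 0.346 × |216 °C − 29.4 °C| / 0.00640 = 1.13×10^5 W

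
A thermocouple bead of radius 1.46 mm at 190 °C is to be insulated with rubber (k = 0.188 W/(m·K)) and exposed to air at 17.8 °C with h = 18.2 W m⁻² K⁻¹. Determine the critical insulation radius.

r_cr = 2.07 cm

For a sphere, r_cr = 2k_ins/h = 2·0.188/18.2 = 0.0207 m = 2.07 cm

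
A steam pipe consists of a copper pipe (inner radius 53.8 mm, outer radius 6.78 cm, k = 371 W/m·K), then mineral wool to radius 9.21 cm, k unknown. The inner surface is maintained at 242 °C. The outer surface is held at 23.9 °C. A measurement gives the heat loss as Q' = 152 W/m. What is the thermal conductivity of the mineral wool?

ΣR = ΔT/Q' = |242 − 23.9|/152 = 1.435 m·K/W
Known resistances:
  R'_copper = ln(0.0678/0.0538)/(2πk) = 0.2313/(2π·371) = 9.922×10^-5 m·K/W
R_mineral wool = ΣR − ΣR_known = 1.435 − 9.922×10^-5 = 1.435 m·K/W
ln(r₂/r₁)/(2πk) = 1.435 ⇒ k = 0.3063/(2π·1.435) = 0.0340 W/m·K

k = 0.0340 W/m·K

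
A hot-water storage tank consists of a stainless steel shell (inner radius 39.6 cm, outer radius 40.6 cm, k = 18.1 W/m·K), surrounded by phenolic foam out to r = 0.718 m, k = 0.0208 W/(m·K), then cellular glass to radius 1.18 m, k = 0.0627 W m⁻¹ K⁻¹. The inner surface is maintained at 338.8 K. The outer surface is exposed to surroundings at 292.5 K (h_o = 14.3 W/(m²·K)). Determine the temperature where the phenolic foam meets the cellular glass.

T = 299.2 K

Treat each layer as a resistance in series:
  R_stainless steel = (1/0.396 − 1/0.406)/(4πk) = 0.06220/(4π·18.1) = 2.735×10^-4 K/W
  R_phenolic foam = (1/0.406 − 1/0.718)/(4πk) = 1.070/(4π·0.0208) = 4.095 K/W
  R_cellular glass = (1/0.718 − 1/1.18)/(4πk) = 0.5453/(4π·0.0627) = 0.6921 K/W
  R_conv,out = 1/(4πr²h) = 1/(4π·1.18²·14.3) = 0.003997 K/W
ΣR = 2.735×10^-4 + 4.095 + 0.6921 + 0.003997 = 4.791 K/W
Q = ΔT/ΣR = (338.8 K − 292.5 K)/4.791 = 9.664 W
From the inner boundary to the phenolic foam/cellular glass interface, ΣR_partial = 4.095 K/W.
T_interface = T_in − Q·ΣR_partial = 338.8 K − (9.664)(4.095) = 299.2 K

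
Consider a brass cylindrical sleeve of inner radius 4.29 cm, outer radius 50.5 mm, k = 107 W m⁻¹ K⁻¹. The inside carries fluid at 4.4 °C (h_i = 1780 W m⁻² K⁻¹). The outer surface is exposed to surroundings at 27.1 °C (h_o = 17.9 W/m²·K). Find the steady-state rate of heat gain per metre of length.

Q' = 127 W/m

Resistance network (inner→outer):
  R'_conv,in = 1/(2πr h) = 1/(2π·0.0429·1780) = 0.002084 m·K/W
  R'_brass = ln(0.0505/0.0429)/(2πk) = 0.1631/(2π·107) = 2.426×10^-4 m·K/W
  R'_conv,out = 1/(2πr h) = 1/(2π·0.0505·17.9) = 0.1761 m·K/W
ΣR = 0.002084 + 2.426×10^-4 + 0.1761 = 0.1784 m·K/W
Q' = ΔT/ΣR = (4.4 °C − 27.1 °C)/0.1784 = -127 W/m
(Negative Q' ⇒ heat flows inward; heat gain = 127 W/m.)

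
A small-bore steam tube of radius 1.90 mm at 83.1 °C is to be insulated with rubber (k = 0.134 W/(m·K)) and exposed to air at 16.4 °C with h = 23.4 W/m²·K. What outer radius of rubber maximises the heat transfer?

For a cylinder, r_cr = k_ins/h = 0.134/23.4 = 0.00573 m = 0.573 cm

r_cr = 0.573 cm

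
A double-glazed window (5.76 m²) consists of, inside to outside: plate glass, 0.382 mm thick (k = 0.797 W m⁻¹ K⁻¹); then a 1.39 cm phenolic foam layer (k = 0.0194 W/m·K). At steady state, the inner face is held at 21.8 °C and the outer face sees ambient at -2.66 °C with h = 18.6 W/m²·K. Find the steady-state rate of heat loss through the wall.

Q = 183 W

Series thermal resistances, inner to outer:
  R_plate glass = L/(kA) = 3.82×10^-4/(0.797·5.76) = 8.321×10^-5 K/W
  R_phenolic foam = L/(kA) = 0.0139/(0.0194·5.76) = 0.1244 K/W
  R_conv,out = 1/(hA) = 1/(18.6·5.76) = 0.009334 K/W
ΣR = 8.321×10^-5 + 0.1244 + 0.009334 = 0.1338 K/W
Q = ΔT/ΣR = (21.8 °C − -2.66 °C)/0.1338 = 183 W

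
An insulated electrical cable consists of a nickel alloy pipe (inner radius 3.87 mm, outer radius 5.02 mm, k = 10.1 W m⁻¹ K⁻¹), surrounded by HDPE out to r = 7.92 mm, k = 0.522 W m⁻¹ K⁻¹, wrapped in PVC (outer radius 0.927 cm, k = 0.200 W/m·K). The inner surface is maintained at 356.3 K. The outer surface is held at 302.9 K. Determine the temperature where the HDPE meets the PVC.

T = 327.8 K

Resistance network (inner→outer):
  R'_nickel alloy = ln(0.00502/0.00387)/(2πk) = 0.2602/(2π·10.1) = 0.004100 m·K/W
  R'_HDPE = ln(0.00792/0.00502)/(2πk) = 0.4560/(2π·0.522) = 0.1390 m·K/W
  R'_PVC = ln(0.00927/0.00792)/(2πk) = 0.1574/(2π·0.200) = 0.1252 m·K/W
ΣR = 0.004100 + 0.1390 + 0.1252 = 0.2683 m·K/W
Q' = ΔT/ΣR = (356.3 K − 302.9 K)/0.2683 = 199.0 W/m
From the inner boundary to the HDPE/PVC interface, ΣR_partial = 0.1431 m·K/W.
T_interface = T_in − Q'·ΣR_partial = 356.3 K − (199.0)(0.1431) = 327.8 K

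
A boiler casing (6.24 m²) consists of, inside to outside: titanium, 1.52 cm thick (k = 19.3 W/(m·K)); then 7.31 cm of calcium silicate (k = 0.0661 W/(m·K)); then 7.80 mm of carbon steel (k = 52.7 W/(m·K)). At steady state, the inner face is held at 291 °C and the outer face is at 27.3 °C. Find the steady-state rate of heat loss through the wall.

Q = 1490 W

Resistance network (inner→outer):
  R_titanium = L/(kA) = 0.0152/(19.3·6.24) = 1.262×10^-4 K/W
  R_calcium silicate = L/(kA) = 0.0731/(0.0661·6.24) = 0.1772 K/W
  R_carbon steel = L/(kA) = 0.00780/(52.7·6.24) = 2.372×10^-5 K/W
ΣR = 1.262×10^-4 + 0.1772 + 2.372×10^-5 = 0.1773 K/W
Q = ΔT/ΣR = (291 °C − 27.3 °C)/0.1773 = 1490 W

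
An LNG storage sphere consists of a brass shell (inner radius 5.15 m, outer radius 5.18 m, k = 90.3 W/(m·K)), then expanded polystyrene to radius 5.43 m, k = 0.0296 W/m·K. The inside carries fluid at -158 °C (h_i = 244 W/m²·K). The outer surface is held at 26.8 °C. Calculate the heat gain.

Resistance network (inner→outer):
  R_conv,in = 1/(4πr²h) = 1/(4π·5.15²·244) = 1.230×10^-5 K/W
  R_brass = (1/5.15 − 1/5.18)/(4πk) = 0.001125/(4π·90.3) = 9.910×10^-7 K/W
  R_expanded polystyrene = (1/5.18 − 1/5.43)/(4πk) = 0.008888/(4π·0.0296) = 0.02390 K/W
ΣR = 1.230×10^-5 + 9.910×10^-7 + 0.02390 = 0.02391 K/W
Q = ΔT/ΣR = (-158 °C − 26.8 °C)/0.02391 = -7730 W
(Negative Q ⇒ heat flows inward; heat gain = 7730 W.)

Q = 7.73 kW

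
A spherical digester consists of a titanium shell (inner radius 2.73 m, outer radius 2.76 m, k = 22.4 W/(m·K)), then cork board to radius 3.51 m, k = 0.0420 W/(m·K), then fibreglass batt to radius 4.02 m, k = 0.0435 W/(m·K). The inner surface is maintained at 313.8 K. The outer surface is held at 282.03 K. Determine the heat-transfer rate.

Q = 149 W

Treat each layer as a resistance in series:
  R_titanium = (1/2.73 − 1/2.76)/(4πk) = 0.003982/(4π·22.4) = 1.414×10^-5 K/W
  R_cork board = (1/2.76 − 1/3.51)/(4πk) = 0.07742/(4π·0.0420) = 0.1467 K/W
  R_fibreglass batt = (1/3.51 − 1/4.02)/(4πk) = 0.03614/(4π·0.0435) = 0.06612 K/W
ΣR = 1.414×10^-5 + 0.1467 + 0.06612 = 0.2128 K/W
Q = ΔT/ΣR = (313.8 K − 282.03 K)/0.2128 = 149 W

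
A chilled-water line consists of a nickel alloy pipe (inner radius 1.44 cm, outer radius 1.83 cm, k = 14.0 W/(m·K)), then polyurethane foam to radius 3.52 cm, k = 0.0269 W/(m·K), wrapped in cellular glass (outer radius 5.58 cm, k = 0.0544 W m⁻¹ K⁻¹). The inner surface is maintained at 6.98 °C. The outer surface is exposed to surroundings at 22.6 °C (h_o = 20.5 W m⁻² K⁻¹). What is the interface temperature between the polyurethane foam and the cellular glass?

T = 18.3 °C

Series thermal resistances, inner to outer:
  R'_nickel alloy = ln(0.0183/0.0144)/(2πk) = 0.2397/(2π·14.0) = 0.002725 m·K/W
  R'_polyurethane foam = ln(0.0352/0.0183)/(2πk) = 0.6541/(2π·0.0269) = 3.870 m·K/W
  R'_cellular glass = ln(0.0558/0.0352)/(2πk) = 0.4607/(2π·0.0544) = 1.348 m·K/W
  R'_conv,out = 1/(2πr h) = 1/(2π·0.0558·20.5) = 0.1391 m·K/W
ΣR = 0.002725 + 3.870 + 1.348 + 0.1391 = 5.360 m·K/W
Q' = ΔT/ΣR = (6.98 °C − 22.6 °C)/5.360 = -2.914 W/m
From the inner boundary to the polyurethane foam/cellular glass interface, ΣR_partial = 3.873 m·K/W.
T_interface = T_in − Q'·ΣR_partial = 6.98 °C − (-2.914)(3.873) = 18.3 °C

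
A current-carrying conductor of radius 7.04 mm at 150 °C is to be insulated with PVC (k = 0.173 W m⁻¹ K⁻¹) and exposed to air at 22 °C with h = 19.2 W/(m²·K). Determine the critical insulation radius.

For a cylinder, r_cr = k_ins/h = 0.173/19.2 = 0.00901 m = 0.901 cm

r_cr = 0.901 cm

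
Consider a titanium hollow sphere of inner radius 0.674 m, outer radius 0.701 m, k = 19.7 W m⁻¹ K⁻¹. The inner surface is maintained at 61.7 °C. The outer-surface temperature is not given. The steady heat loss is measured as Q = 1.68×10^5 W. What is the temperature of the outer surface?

T_out = 22.9 °C

Series resistances:
  R_titanium = (1/0.674 − 1/0.701)/(4πk) = 0.05715/(4π·19.7) = 2.308×10^-4 K/W
ΣR = 2.308×10^-4 K/W
ΔT = Q·ΣR = 1.68×10^5 × 2.308×10^-4 = 38.77 K
Heat flows outward, so T_out = T_in − ΔT = 61.7 − 38.77 = 22.9 °C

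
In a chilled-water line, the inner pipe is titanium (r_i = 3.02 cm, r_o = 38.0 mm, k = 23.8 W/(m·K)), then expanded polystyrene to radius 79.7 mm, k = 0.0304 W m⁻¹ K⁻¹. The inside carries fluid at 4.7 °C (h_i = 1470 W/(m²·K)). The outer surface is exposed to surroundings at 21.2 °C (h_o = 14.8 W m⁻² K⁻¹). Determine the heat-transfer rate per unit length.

Q' = 4.11 W/m

Treat each layer as a resistance in series:
  R'_conv,in = 1/(2πr h) = 1/(2π·0.0302·1470) = 0.003585 m·K/W
  R'_titanium = ln(0.0380/0.0302)/(2πk) = 0.2297/(2π·23.8) = 0.001536 m·K/W
  R'_expanded polystyrene = ln(0.0797/0.0380)/(2πk) = 0.7407/(2π·0.0304) = 3.878 m·K/W
  R'_conv,out = 1/(2πr h) = 1/(2π·0.0797·14.8) = 0.1349 m·K/W
ΣR = 0.003585 + 0.001536 + 3.878 + 0.1349 = 4.018 m·K/W
Q' = ΔT/ΣR = (4.7 °C − 21.2 °C)/4.018 = -4.11 W/m
(Negative Q' ⇒ heat flows inward; heat gain = 4.11 W/m.)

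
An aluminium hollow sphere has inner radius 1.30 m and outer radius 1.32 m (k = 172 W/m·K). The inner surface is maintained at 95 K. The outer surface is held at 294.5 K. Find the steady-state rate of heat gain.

Q = 37000 kW

Q = 4πk·ΔT/(1/r₁ − 1/r₂) = 4π × 172 × 199.5 / (1/1.30 − 1/1.32) = 3.70×10^7 W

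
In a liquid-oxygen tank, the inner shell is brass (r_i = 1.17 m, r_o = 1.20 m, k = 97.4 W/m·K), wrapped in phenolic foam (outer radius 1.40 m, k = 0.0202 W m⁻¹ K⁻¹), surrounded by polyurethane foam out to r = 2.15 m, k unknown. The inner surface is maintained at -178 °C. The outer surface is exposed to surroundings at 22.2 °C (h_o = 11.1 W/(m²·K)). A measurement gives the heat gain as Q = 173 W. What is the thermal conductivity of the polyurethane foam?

k = 0.0289 W/m·K

ΣR = ΔT/Q = |-178 − 22.2|/173 = 1.157 K/W
Known resistances:
  R_brass = (1/1.17 − 1/1.20)/(4πk) = 0.02137/(4π·97.4) = 1.746×10^-5 K/W
  R_phenolic foam = (1/1.20 − 1/1.40)/(4πk) = 0.1190/(4π·0.0202) = 0.4690 K/W
  R_conv,out = 1/(4πr²h) = 1/(4π·2.15²·11.1) = 0.001551 K/W
R_polyurethane foam = ΣR − ΣR_known = 1.157 − 0.4706 = 0.6864 K/W
(1/r₁−1/r₂)/(4πk) = 0.6864 ⇒ k = 0.2492/(4π·0.6864) = 0.0289 W/m·K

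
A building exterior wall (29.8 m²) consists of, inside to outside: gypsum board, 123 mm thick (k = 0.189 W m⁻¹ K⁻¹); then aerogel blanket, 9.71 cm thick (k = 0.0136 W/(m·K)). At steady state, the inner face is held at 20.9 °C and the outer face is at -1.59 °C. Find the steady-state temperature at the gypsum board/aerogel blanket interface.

Treat each layer as a resistance in series:
  R_gypsum board = L/(kA) = 0.123/(0.189·29.8) = 0.02184 K/W
  R_aerogel blanket = L/(kA) = 0.0971/(0.0136·29.8) = 0.2396 K/W
ΣR = 0.02184 + 0.2396 = 0.2614 K/W
Q = ΔT/ΣR = (20.9 °C − -1.59 °C)/0.2614 = 86.04 W
From the inner boundary to the gypsum board/aerogel blanket interface, ΣR_partial = 0.02184 K/W.
T_interface = T_in − Q·ΣR_partial = 20.9 °C − (86.04)(0.02184) = 19.0 °C

T = 19.0 °C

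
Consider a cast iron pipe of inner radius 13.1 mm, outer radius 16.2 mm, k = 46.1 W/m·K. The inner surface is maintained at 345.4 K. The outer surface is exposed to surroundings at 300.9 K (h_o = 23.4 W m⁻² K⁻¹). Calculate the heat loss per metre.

Q' = 106 W/m

Treat each layer as a resistance in series:
  R'_cast iron = ln(0.0162/0.0131)/(2πk) = 0.2124/(2π·46.1) = 7.333×10^-4 m·K/W
  R'_conv,out = 1/(2πr h) = 1/(2π·0.0162·23.4) = 0.4198 m·K/W
ΣR = 7.333×10^-4 + 0.4198 = 0.4205 m·K/W
Q' = ΔT/ΣR = (345.4 K − 300.9 K)/0.4205 = 106 W/m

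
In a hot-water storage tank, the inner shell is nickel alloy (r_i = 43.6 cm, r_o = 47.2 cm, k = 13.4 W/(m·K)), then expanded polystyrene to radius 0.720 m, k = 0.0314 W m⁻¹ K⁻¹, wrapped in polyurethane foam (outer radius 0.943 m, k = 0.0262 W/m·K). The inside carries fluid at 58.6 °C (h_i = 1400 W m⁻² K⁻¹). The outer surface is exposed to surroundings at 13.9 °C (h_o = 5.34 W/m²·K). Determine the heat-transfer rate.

Q = 15.6 W

Resistance network (inner→outer):
  R_conv,in = 1/(4πr²h) = 1/(4π·0.436²·1400) = 2.990×10^-4 K/W
  R_nickel alloy = (1/0.436 − 1/0.472)/(4πk) = 0.1749/(4π·13.4) = 0.001039 K/W
  R_expanded polystyrene = (1/0.472 − 1/0.720)/(4πk) = 0.7298/(4π·0.0314) = 1.849 K/W
  R_polyurethane foam = (1/0.720 − 1/0.943)/(4πk) = 0.3284/(4π·0.0262) = 0.9976 K/W
  R_conv,out = 1/(4πr²h) = 1/(4π·0.943²·5.34) = 0.01676 K/W
ΣR = 2.990×10^-4 + 0.001039 + 1.849 + 0.9976 + 0.01676 = 2.865 K/W
Q = ΔT/ΣR = (58.6 °C − 13.9 °C)/2.865 = 15.6 W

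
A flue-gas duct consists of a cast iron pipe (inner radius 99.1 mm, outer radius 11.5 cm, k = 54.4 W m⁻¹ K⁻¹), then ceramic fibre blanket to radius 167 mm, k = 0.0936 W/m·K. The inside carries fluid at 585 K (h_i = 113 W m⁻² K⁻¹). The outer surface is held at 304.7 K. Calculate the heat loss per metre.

Series thermal resistances, inner to outer:
  R'_conv,in = 1/(2πr h) = 1/(2π·0.0991·113) = 0.01421 m·K/W
  R'_cast iron = ln(0.115/0.0991)/(2πk) = 0.1488/(2π·54.4) = 4.353×10^-4 m·K/W
  R'_ceramic fibre blanket = ln(0.167/0.115)/(2πk) = 0.3731/(2π·0.0936) = 0.6343 m·K/W
ΣR = 0.01421 + 4.353×10^-4 + 0.6343 = 0.6489 m·K/W
Q' = ΔT/ΣR = (585 K − 304.7 K)/0.6489 = 432 W/m

Q' = 432 W/m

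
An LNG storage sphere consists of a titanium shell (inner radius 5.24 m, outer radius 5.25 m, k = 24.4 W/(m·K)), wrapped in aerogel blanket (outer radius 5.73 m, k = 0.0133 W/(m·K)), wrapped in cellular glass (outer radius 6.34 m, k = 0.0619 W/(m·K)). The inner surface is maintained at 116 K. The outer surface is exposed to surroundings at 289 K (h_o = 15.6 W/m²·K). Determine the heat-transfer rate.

Resistance network (inner→outer):
  R_titanium = (1/5.24 − 1/5.25)/(4πk) = 3.635×10^-4/(4π·24.4) = 1.186×10^-6 K/W
  R_aerogel blanket = (1/5.25 − 1/5.73)/(4πk) = 0.01596/(4π·0.0133) = 0.09547 K/W
  R_cellular glass = (1/5.73 − 1/6.34)/(4πk) = 0.01679/(4π·0.0619) = 0.02159 K/W
  R_conv,out = 1/(4πr²h) = 1/(4π·6.34²·15.6) = 1.269×10^-4 K/W
ΣR = 1.186×10^-6 + 0.09547 + 0.02159 + 1.269×10^-4 = 0.1172 K/W
Q = ΔT/ΣR = (116 K − 289 K)/0.1172 = -1480 W
(Negative Q ⇒ heat flows inward; heat gain = 1480 W.)

Q = 1480 W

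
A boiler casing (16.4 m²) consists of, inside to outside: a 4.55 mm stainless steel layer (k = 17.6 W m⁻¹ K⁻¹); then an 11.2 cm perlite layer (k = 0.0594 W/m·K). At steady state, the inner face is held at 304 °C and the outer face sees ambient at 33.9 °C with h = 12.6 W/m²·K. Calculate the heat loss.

Q = 2.25 kW

Resistance network (inner→outer):
  R_stainless steel = L/(kA) = 0.00455/(17.6·16.4) = 1.576×10^-5 K/W
  R_perlite = L/(kA) = 0.112/(0.0594·16.4) = 0.1150 K/W
  R_conv,out = 1/(hA) = 1/(12.6·16.4) = 0.004839 K/W
ΣR = 1.576×10^-5 + 0.1150 + 0.004839 = 0.1199 K/W
Q = ΔT/ΣR = (304 °C − 33.9 °C)/0.1199 = 2250 W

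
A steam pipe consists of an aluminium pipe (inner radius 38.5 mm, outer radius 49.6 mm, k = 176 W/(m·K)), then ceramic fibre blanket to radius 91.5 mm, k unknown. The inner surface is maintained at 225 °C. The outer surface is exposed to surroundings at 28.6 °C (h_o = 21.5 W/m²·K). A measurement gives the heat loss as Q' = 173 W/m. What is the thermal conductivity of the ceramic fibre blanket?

k = 0.0925 W/m·K

ΣR = ΔT/Q' = |225 − 28.6|/173 = 1.135 m·K/W
Known resistances:
  R'_aluminium = ln(0.0496/0.0385)/(2πk) = 0.2533/(2π·176) = 2.291×10^-4 m·K/W
  R'_conv,out = 1/(2πr h) = 1/(2π·0.0915·21.5) = 0.08090 m·K/W
R_ceramic fibre blanket = ΣR − ΣR_known = 1.135 − 0.08113 = 1.054 m·K/W
ln(r₂/r₁)/(2πk) = 1.054 ⇒ k = 0.6123/(2π·1.054) = 0.0925 W/m·K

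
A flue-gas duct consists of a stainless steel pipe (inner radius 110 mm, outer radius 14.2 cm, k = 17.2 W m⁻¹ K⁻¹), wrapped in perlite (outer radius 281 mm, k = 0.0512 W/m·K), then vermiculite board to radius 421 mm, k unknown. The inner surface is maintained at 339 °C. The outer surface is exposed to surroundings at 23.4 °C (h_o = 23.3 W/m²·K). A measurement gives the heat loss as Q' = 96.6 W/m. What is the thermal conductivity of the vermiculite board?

ΣR = ΔT/Q' = |339 − 23.4|/96.6 = 3.267 m·K/W
Known resistances:
  R'_stainless steel = ln(0.142/0.110)/(2πk) = 0.2553/(2π·17.2) = 0.002363 m·K/W
  R'_perlite = ln(0.281/0.142)/(2πk) = 0.6825/(2π·0.0512) = 2.122 m·K/W
  R'_conv,out = 1/(2πr h) = 1/(2π·0.421·23.3) = 0.01622 m·K/W
R_vermiculite board = ΣR − ΣR_known = 3.267 − 2.141 = 1.126 m·K/W
ln(r₂/r₁)/(2πk) = 1.126 ⇒ k = 0.4043/(2π·1.126) = 0.0571 W/m·K

k = 0.0571 W/m·K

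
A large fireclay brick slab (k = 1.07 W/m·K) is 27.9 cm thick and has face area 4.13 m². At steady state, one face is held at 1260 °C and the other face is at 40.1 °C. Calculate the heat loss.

Q = kA·ΔT/L = 1.07 × 4.13 × |1260 °C − 40.1 °C| / 0.279 = 19300 W

Q = 19.3 kW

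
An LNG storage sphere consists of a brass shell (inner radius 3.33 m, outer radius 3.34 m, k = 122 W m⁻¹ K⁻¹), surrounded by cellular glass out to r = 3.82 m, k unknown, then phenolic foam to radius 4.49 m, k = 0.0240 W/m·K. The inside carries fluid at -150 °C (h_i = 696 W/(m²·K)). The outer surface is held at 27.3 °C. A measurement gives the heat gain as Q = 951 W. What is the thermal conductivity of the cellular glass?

k = 0.0526 W/m·K

ΣR = ΔT/Q = |-150 − 27.3|/951 = 0.1864 K/W
Known resistances:
  R_conv,in = 1/(4πr²h) = 1/(4π·3.33²·696) = 1.031×10^-5 K/W
  R_brass = (1/3.33 − 1/3.34)/(4πk) = 8.991×10^-4/(4π·122) = 5.865×10^-7 K/W
  R_phenolic foam = (1/3.82 − 1/4.49)/(4πk) = 0.03906/(4π·0.0240) = 0.1295 K/W
R_cellular glass = ΣR − ΣR_known = 0.1864 − 0.1295 = 0.05690 K/W
(1/r₁−1/r₂)/(4πk) = 0.05690 ⇒ k = 0.03762/(4π·0.05690) = 0.0526 W/m·K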